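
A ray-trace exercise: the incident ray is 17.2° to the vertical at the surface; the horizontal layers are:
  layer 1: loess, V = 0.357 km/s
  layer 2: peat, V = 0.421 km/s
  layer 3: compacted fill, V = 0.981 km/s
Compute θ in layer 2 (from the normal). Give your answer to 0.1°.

20.4°

Ray parameter p = sin 17.2° / 0.357 = 8.2831e-01 s/km.
sin θ_2 = p·V_2 = 8.2831e-01 × 0.421 = 0.3487.
θ_2 = arcsin 0.3487 = 20.41°.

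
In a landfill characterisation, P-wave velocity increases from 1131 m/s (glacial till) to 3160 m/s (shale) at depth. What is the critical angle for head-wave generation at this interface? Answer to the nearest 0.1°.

21.0°

Critical incidence: sin θ_c = V₁/V₂ = 1131/3160 = 0.3579.
θ_c = arcsin 0.3579 = 20.97°.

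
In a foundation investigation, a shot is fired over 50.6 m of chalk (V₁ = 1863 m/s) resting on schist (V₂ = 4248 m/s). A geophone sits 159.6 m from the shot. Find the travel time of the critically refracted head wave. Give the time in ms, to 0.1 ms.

θ_c = arcsin(V₁/V₂) = arcsin(1863/4248) = 26.01°, cos θ_c = 0.8987.
Intercept time tᵢ = 2h cos θ_c / V₁ = 2·50.6·0.8987/1863 = 0.04882 s.
t = x/V₂ + tᵢ = 159.6/4248 + 0.04882 = 0.08639 s.

86.4 ms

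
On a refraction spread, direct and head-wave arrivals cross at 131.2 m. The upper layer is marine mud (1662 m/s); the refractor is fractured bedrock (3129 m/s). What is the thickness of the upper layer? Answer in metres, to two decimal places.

36.30 m

h = (x_cross/2)·√((V₂−V₁)/(V₂+V₁)).
(V₂−V₁)/(V₂+V₁) = (3129−1662)/(3129+1662) = 0.3062; √ = 0.5534.
h = (131.2/2)·0.5534 = 36.30 m.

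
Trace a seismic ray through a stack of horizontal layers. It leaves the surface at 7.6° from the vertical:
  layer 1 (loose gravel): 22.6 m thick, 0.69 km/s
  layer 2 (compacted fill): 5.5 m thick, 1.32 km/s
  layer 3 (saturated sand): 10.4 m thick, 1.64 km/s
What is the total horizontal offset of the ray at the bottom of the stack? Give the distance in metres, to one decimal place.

Apply Snell's law at each interface; in layer i the horizontal offset is hᵢ·tan θᵢ.
Layer 1: θ = 7.60°; offset = 22.6·tan 7.60° = 3.015 m.
Layer 2: sin θ = 1.32·sin 7.6°/0.69 = 0.2530, θ = 14.66°; offset = 5.5·tan 14.66° = 1.438 m.
Layer 3: sin θ = 1.64·sin 7.6°/0.69 = 0.3143, θ = 18.32°; offset = 10.4·tan 18.32° = 3.444 m.
Total horizontal offset = 7.898 m.

7.9 m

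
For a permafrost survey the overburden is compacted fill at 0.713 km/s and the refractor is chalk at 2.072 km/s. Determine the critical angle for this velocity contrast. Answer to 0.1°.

20.1°

At critical incidence the refracted ray runs along the interface (θ₂ = 90°), so sin θ_c = V₁/V₂.
θ_c = arcsin(0.713/2.072) = arcsin 0.3441 = 20.13°.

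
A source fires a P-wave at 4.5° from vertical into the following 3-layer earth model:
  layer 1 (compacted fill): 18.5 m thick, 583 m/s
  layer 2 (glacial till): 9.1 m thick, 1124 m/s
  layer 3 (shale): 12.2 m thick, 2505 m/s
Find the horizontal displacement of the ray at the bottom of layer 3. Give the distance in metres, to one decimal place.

7.2 m

Apply Snell's law at each interface; in layer i the horizontal offset is hᵢ·tan θᵢ.
Layer 1: θ = 4.50°; offset = 18.5·tan 4.50° = 1.456 m.
Layer 2: sin θ = 1124·sin 4.5°/583 = 0.1513, θ = 8.70°; offset = 9.1·tan 8.70° = 1.393 m.
Layer 3: sin θ = 2505·sin 4.5°/583 = 0.3371, θ = 19.70°; offset = 12.2·tan 19.70° = 4.369 m.
Total horizontal offset = 7.217 m.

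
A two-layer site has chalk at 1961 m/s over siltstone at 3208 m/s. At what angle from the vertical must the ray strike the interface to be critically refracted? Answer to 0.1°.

Critical incidence: sin θ_c = V₁/V₂ = 1961/3208 = 0.6113.
θ_c = arcsin 0.6113 = 37.68°.

37.7°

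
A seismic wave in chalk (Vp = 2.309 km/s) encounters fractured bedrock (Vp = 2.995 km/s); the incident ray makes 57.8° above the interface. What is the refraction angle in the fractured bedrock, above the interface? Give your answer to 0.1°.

46.3°

Convert to the normal: θ₁ = 90° − 57.8° = 32.2°.
sin θ₁/V₁ = sin θ₂/V₂ ⇒ sin θ₂ = 2.995·sin 32.2°/2.309 = 2.995·0.5329/2.309 = 0.6912.
θ₂ = arcsin 0.6912 = 43.72° from the normal.
From the interface: 90° − 43.72° = 46.28°.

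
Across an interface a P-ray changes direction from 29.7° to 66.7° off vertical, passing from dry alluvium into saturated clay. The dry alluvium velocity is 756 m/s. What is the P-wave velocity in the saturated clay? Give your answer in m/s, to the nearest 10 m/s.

1400 m/s

Snell's law: sin 29.7°/V₁ = sin 66.7°/V₂.
V₂ = V₁·sin 66.7°/sin 29.7° = 756 × 1.8537 = 1401.42 m/s.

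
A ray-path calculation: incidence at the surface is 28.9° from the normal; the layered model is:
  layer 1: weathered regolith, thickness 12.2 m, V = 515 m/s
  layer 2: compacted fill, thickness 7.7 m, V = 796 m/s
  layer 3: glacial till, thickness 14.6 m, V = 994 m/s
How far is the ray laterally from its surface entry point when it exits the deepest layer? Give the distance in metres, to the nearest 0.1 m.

Apply Snell's law at each interface; in layer i the horizontal offset is hᵢ·tan θᵢ.
Layer 1: θ = 28.90°; offset = 12.2·tan 28.90° = 6.735 m.
Layer 2: sin θ = 796·sin 28.9°/515 = 0.7470, θ = 48.33°; offset = 7.7·tan 48.33° = 8.651 m.
Layer 3: sin θ = 994·sin 28.9°/515 = 0.9328, θ = 68.87°; offset = 14.6·tan 68.87° = 37.783 m.
Σ offsets = 53.169 m.

53.2 m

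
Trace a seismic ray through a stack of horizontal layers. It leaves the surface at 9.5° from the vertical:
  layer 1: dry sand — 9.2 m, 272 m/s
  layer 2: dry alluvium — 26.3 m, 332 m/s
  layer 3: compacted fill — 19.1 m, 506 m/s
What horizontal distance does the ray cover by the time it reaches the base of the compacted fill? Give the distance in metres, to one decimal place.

Ray parameter p = sin 9.5° / 272 m/s = 6.0679e-04 s/m.
Layer 1: θ = 9.50°; offset = 9.2·tan 9.50° = 1.540 m.
Layer 2: sin θ = p·332 = 0.2015 → θ = 11.62°; offset = 26.3·tan 11.62° = 5.409 m.
Layer 3: sin θ = p·506 = 0.3070 → θ = 17.88°; offset = 19.1·tan 17.88° = 6.162 m.
Total horizontal offset = 13.111 m.

13.1 m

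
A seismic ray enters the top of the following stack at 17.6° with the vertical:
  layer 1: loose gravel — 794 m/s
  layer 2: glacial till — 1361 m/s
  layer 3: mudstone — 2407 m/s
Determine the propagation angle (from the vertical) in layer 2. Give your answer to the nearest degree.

Ray parameter p = sin 17.6° / 794 = 3.8082e-04 s/m.
sin θ_2 = p·V_2 = 3.8082e-04 × 1361 = 0.5183.
θ_2 = arcsin 0.5183 = 31.22°.

31°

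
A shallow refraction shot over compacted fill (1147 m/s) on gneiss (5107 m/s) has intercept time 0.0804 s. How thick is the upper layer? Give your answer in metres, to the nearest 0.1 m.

47.3 m

h = tᵢ·V₁·V₂ / (2·√(V₂²−V₁²)).
√(V₂²−V₁²) = √(5107² − 1147²) = 4976.5 m/s.
h = 0.0804 s × 1147 × 5107 / (2 × 4976.5) = 47.32 m.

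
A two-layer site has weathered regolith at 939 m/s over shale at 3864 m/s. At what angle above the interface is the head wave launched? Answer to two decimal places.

Critical incidence: sin θ_c = V₁/V₂ = 939/3864 = 0.2430.
θ_c = arcsin 0.2430 = 14.06°.
Measured from the interface: 90° − 14.06° = 75.94°.

75.94°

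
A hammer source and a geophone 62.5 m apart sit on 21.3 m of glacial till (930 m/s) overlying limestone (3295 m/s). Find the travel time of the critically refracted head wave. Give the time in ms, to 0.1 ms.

θ_c = arcsin(V₁/V₂) = arcsin(930/3295) = 16.39°, cos θ_c = 0.9593.
Intercept time tᵢ = 2h cos θ_c / V₁ = 2·21.3·0.9593/930 = 0.04394 s.
t = x/V₂ + tᵢ = 62.5/3295 + 0.04394 = 0.06291 s.

62.9 ms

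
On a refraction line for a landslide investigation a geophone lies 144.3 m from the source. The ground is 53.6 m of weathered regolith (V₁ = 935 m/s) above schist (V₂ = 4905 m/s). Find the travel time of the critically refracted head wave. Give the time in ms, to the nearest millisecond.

142 ms

θ_c = arcsin(V₁/V₂) = arcsin(935/4905) = 10.99°, cos θ_c = 0.9817.
Intercept time tᵢ = 2h cos θ_c / V₁ = 2·53.6·0.9817/935 = 0.11255 s.
t = x/V₂ + tᵢ = 144.3/4905 + 0.11255 = 0.14197 s.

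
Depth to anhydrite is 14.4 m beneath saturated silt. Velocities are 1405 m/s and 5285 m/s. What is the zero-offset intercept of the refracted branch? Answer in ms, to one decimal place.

tᵢ = 2h·√(V₂²−V₁²)/(V₁V₂).
√(V₂²−V₁²) = √(5285²−1405²) = 5094.8 m/s.
tᵢ = 2·14.4·5094.8/(1405·5285) = 0.01976 s.

19.8 ms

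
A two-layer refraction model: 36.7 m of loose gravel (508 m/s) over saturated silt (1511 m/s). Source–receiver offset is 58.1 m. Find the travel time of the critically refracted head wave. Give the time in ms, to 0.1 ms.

174.5 ms

θ_c = arcsin(V₁/V₂) = arcsin(508/1511) = 19.65°, cos θ_c = 0.9418.
Intercept time tᵢ = 2h cos θ_c / V₁ = 2·36.7·0.9418/508 = 0.13608 s.
t = x/V₂ + tᵢ = 58.1/1511 + 0.13608 = 0.17453 s.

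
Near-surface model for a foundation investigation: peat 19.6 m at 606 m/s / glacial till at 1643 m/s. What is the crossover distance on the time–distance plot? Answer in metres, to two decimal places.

57.73 m

θ_c = arcsin(606/1643) = 21.64°, so cos θ_c = 0.9295 and tᵢ = 2h cos θ_c/V₁ = 0.0601 s.
At crossover x/V₁ = x/V₂ + tᵢ ⇒ x = tᵢ/(1/V₁ − 1/V₂) = 0.06013/(1.6502e-03 − 6.0864e-04) = 57.73 m.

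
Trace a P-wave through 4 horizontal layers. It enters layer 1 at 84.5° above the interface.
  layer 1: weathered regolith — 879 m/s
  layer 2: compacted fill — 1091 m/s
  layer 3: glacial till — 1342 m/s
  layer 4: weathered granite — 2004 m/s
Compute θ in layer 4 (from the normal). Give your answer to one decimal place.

From the normal: θ₁ = 90° − 84.5° = 5.5°.
Snell's law across each interface conserves sin θ / V, so sin θ_4 = V_4·sin θ₁/V₁.
sin θ_4 = 2004 × sin 5.5° / 879 = 0.2185.
θ_4 = arcsin 0.2185 = 12.62°.

12.6°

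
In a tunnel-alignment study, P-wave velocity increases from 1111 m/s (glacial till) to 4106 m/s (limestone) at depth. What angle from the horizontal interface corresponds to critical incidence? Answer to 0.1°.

Critical incidence: sin θ_c = V₁/V₂ = 1111/4106 = 0.2706.
θ_c = arcsin 0.2706 = 15.70°.
Measured from the interface: 90° − 15.70° = 74.30°.

74.3°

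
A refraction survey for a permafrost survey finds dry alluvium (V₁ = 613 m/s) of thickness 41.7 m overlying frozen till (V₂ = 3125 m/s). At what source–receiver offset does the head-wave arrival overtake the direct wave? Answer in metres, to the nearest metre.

102 m

θ_c = arcsin(613/3125) = 11.31°, so cos θ_c = 0.9806 and tᵢ = 2h cos θ_c/V₁ = 0.1334 s.
At crossover x/V₁ = x/V₂ + tᵢ ⇒ x = tᵢ/(1/V₁ − 1/V₂) = 0.13341/(1.6313e-03 − 3.2000e-04) = 101.74 m.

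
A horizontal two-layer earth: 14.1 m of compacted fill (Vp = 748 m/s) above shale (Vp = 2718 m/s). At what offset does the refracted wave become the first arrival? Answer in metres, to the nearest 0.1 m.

θ_c = arcsin(748/2718) = 15.97°, so cos θ_c = 0.9614 and tᵢ = 2h cos θ_c/V₁ = 0.0362 s.
At crossover x/V₁ = x/V₂ + tᵢ ⇒ x = tᵢ/(1/V₁ − 1/V₂) = 0.03624/(1.3369e-03 − 3.6792e-04) = 37.41 m.

37.4 m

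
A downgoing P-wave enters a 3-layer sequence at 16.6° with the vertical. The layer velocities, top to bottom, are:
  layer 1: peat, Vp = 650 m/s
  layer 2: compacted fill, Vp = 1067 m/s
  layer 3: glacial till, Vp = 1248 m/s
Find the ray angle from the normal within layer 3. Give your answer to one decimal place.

33.3°

Snell's law across each interface conserves sin θ / V, so sin θ_3 = V_3·sin θ₁/V₁.
sin θ_3 = 1248 × sin 16.6° / 650 = 0.5485.
θ_3 = 33.27° from the vertical.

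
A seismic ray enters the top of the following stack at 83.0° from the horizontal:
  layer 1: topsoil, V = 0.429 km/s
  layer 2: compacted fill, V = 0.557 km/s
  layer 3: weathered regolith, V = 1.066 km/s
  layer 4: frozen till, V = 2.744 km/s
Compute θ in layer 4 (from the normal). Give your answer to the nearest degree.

51°

From the normal: θ₁ = 90° − 83.0° = 7.0°.
Ray parameter p = sin 7.0° / 0.429 = 2.8408e-01 s/km.
sin θ_4 = p·V_4 = 2.8408e-01 × 2.744 = 0.7795.
θ_4 = arcsin 0.7795 = 51.22°.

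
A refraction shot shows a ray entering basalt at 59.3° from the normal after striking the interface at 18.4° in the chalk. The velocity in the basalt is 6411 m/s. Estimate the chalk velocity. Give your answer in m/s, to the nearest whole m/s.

2353 m/s

Snell's law: sin 18.4°/V₁ = sin 59.3°/V₂.
V₁ = V₂·sin 18.4°/sin 59.3° = 6411 × 0.3671 = 2353.46 m/s.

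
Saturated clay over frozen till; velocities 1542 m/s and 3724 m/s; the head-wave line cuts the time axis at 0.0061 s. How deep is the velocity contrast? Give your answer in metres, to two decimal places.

5.17 m

θ_c = arcsin(1542/3724) = 24.46°; cos θ_c = 0.9102.
tᵢ = 2h cos θ_c/V₁ ⇒ h = tᵢ·V₁/(2 cos θ_c) = 0.0061·1542/(2·0.9102) = 5.17 m.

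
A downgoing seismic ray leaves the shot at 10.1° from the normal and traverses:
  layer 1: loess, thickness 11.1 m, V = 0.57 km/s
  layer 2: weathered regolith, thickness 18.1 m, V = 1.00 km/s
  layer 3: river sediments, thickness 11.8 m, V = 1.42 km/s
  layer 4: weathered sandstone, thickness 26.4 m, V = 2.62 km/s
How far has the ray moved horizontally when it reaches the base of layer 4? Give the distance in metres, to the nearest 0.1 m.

49.5 m

Apply Snell's law at each interface; in layer i the horizontal offset is hᵢ·tan θᵢ.
Layer 1: θ = 10.10°; offset = 11.1·tan 10.10° = 1.977 m.
Layer 2: sin θ = 1.00·sin 10.1°/0.57 = 0.3077, θ = 17.92°; offset = 18.1·tan 17.92° = 5.853 m.
Layer 3: sin θ = 1.42·sin 10.1°/0.57 = 0.4369, θ = 25.90°; offset = 11.8·tan 25.90° = 5.731 m.
Layer 4: sin θ = 2.62·sin 10.1°/0.57 = 0.8061, θ = 53.71°; offset = 26.4·tan 53.71° = 35.957 m.
Σ offsets = 49.518 m.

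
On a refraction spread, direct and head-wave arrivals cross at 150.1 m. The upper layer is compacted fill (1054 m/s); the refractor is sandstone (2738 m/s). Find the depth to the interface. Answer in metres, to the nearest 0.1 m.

x_cross = 2h·√((V₂+V₁)/(V₂−V₁)) → h = x_cross / (2·√((V₂+V₁)/(V₂−V₁))).
√((V₂+V₁)/(V₂−V₁)) = √((2738+1054)/(2738−1054)) = 1.5006.
h = 150.1 / (2·1.5006) = 50.01 m.

50.0 m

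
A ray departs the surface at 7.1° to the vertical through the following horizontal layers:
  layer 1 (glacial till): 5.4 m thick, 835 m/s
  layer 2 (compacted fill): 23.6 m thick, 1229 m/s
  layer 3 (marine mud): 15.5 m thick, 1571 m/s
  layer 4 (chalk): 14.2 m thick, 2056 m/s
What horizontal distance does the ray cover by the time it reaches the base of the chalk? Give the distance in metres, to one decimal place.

13.3 m

Ray parameter p = sin 7.1° / 835 m/s = 1.4803e-04 s/m.
Layer 1: θ = 7.10°; offset = 5.4·tan 7.10° = 0.673 m.
Layer 2: sin θ = p·1229 = 0.1819 → θ = 10.48°; offset = 23.6·tan 10.48° = 4.366 m.
Layer 3: sin θ = p·1571 = 0.2325 → θ = 13.45°; offset = 15.5·tan 13.45° = 3.706 m.
Layer 4: sin θ = p·2056 = 0.3043 → θ = 17.72°; offset = 14.2·tan 17.72° = 4.537 m.
Total horizontal offset = 13.282 m.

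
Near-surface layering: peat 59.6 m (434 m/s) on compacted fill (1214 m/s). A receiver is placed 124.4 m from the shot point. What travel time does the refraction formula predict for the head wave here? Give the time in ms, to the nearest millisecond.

359 ms

t = x/V₂ + 2h·√(V₂²−V₁²)/(V₁V₂).
√(V₂²−V₁²) = √(1214²−434²) = 1133.8 m/s; delay term = 2·59.6·1133.8/(434·1214) = 0.25650 s.
t = 124.4/1214 + 0.25650 = 0.35897 s.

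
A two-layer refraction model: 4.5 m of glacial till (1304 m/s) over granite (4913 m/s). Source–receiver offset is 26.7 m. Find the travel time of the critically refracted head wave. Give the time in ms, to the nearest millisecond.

12 ms

θ_c = arcsin(V₁/V₂) = arcsin(1304/4913) = 15.39°, cos θ_c = 0.9641.
Intercept time tᵢ = 2h cos θ_c / V₁ = 2·4.5·0.9641/1304 = 0.00665 s.
t = x/V₂ + tᵢ = 26.7/4913 + 0.00665 = 0.01209 s.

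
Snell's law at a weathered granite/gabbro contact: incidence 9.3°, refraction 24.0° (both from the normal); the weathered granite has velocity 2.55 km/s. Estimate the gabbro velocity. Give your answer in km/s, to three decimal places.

sin 9.3° = 0.1616; sin 24.0° = 0.4067.
V₂ = V₁·(sin θ₂/sin θ₁) = 2.55·(0.4067/0.1616) = 6.418 km/s.

6.418 km/s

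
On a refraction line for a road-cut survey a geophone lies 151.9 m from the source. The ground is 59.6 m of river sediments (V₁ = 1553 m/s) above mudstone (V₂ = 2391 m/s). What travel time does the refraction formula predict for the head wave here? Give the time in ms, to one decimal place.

121.9 ms

t = x/V₂ + 2h·√(V₂²−V₁²)/(V₁V₂).
√(V₂²−V₁²) = √(2391²−1553²) = 1818.0 m/s; delay term = 2·59.6·1818.0/(1553·2391) = 0.05836 s.
t = 151.9/2391 + 0.05836 = 0.12189 s.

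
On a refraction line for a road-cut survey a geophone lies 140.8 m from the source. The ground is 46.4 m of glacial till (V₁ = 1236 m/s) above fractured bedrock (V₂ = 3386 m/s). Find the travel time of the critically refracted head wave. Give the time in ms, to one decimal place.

t = x/V₂ + 2h·√(V₂²−V₁²)/(V₁V₂).
√(V₂²−V₁²) = √(3386²−1236²) = 3152.3 m/s; delay term = 2·46.4·3152.3/(1236·3386) = 0.06990 s.
t = 140.8/3386 + 0.06990 = 0.11148 s.

111.5 ms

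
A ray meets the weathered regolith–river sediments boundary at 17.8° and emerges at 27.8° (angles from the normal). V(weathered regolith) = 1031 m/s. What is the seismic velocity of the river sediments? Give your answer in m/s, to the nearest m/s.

Snell's law: sin 17.8°/V₁ = sin 27.8°/V₂.
V₂ = V₁·sin 27.8°/sin 17.8° = 1031 × 1.5257 = 1572.95 m/s.

1573 m/s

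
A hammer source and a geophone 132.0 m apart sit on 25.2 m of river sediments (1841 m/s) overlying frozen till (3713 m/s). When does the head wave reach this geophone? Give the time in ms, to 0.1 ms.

θ_c = arcsin(V₁/V₂) = arcsin(1841/3713) = 29.72°, cos θ_c = 0.8684.
Intercept time tᵢ = 2h cos θ_c / V₁ = 2·25.2·0.8684/1841 = 0.02377 s.
t = x/V₂ + tᵢ = 132.0/3713 + 0.02377 = 0.05933 s.

59.3 ms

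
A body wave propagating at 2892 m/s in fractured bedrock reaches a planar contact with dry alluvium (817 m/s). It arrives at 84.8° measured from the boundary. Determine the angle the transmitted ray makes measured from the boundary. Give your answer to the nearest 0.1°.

Convert to the normal: θ₁ = 90° − 84.8° = 5.2°.
Snell's law: sin θ₂ = (V₂/V₁)·sin θ₁ = (817/2892)·sin 5.2° = 0.0256.
θ₂ = arcsin 0.0256 = 1.47° from the normal.
From the interface: 90° − 1.47° = 88.53°.

88.5°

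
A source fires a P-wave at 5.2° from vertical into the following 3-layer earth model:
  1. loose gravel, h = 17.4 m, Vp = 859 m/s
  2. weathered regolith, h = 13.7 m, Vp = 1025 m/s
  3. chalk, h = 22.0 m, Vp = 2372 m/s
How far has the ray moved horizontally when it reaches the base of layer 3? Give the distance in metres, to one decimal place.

Ray parameter p = sin 5.2° / 859 m/s = 1.0551e-04 s/m.
Layer 1: θ = 5.20°; offset = 17.4·tan 5.20° = 1.584 m.
Layer 2: sin θ = p·1025 = 0.1081 → θ = 6.21°; offset = 13.7·tan 6.21° = 1.490 m.
Layer 3: sin θ = p·2372 = 0.2503 → θ = 14.49°; offset = 22.0·tan 14.49° = 5.687 m.
Summing the layer offsets gives 8.761 m.

8.8 m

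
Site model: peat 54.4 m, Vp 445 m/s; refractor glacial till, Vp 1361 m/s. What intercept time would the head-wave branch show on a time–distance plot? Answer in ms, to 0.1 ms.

θ_c = arcsin(V₁/V₂) = arcsin(445/1361) = 19.08°; cos θ_c = 0.9450.
tᵢ = 2h·cos θ_c / V₁ = 2·54.4·0.9450 / 445 = 0.23106 s.

231.1 ms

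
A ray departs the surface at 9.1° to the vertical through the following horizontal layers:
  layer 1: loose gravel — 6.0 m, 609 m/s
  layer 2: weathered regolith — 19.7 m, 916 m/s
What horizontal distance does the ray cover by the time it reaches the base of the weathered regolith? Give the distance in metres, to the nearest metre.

6 m

p = sin θ₁/V₁ = sin 9.1°/609 = 2.5970e-04 s/m is conserved through the stack.
Layer 1: θ = 9.10°; offset = 6.0·tan 9.10° = 0.961 m.
Layer 2: sin θ = p·916 = 0.2379 → θ = 13.76°; offset = 19.7·tan 13.76° = 4.825 m.
Summing the layer offsets gives 5.786 m.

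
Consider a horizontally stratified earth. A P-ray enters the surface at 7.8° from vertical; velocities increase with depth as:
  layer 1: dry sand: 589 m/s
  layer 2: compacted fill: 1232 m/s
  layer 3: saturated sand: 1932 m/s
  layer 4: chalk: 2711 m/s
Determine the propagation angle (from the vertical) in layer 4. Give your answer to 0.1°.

38.7°

Snell's law across each interface conserves sin θ / V, so sin θ_4 = V_4·sin θ₁/V₁.
sin θ_4 = 2711 × sin 7.8° / 589 = 0.6247.
θ_4 = 38.66° from the vertical.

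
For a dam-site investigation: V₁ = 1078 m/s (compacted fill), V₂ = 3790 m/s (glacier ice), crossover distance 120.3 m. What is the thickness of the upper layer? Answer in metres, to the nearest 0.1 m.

44.9 m

x_cross = 2h·√((V₂+V₁)/(V₂−V₁)) → h = x_cross / (2·√((V₂+V₁)/(V₂−V₁))).
√((V₂+V₁)/(V₂−V₁)) = √((3790+1078)/(3790−1078)) = 1.3398.
h = 120.3 / (2·1.3398) = 44.90 m.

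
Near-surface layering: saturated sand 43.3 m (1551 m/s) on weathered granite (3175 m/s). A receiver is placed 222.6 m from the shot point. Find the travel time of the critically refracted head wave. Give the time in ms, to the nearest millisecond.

119 ms

θ_c = arcsin(V₁/V₂) = arcsin(1551/3175) = 29.24°, cos θ_c = 0.8726.
Intercept time tᵢ = 2h cos θ_c / V₁ = 2·43.3·0.8726/1551 = 0.04872 s.
t = x/V₂ + tᵢ = 222.6/3175 + 0.04872 = 0.11883 s.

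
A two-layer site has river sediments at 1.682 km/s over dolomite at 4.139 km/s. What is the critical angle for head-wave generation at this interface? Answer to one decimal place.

24.0°

At critical incidence the refracted ray runs along the interface (θ₂ = 90°), so sin θ_c = V₁/V₂.
θ_c = arcsin(1.682/4.139) = arcsin 0.4064 = 23.98°.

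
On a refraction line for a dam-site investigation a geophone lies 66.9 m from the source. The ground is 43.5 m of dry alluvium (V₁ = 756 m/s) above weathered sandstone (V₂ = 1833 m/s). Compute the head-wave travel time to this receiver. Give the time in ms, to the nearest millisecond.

θ_c = arcsin(V₁/V₂) = arcsin(756/1833) = 24.36°, cos θ_c = 0.9110.
Intercept time tᵢ = 2h cos θ_c / V₁ = 2·43.5·0.9110/756 = 0.10484 s.
t = x/V₂ + tᵢ = 66.9/1833 + 0.10484 = 0.14133 s.

141 ms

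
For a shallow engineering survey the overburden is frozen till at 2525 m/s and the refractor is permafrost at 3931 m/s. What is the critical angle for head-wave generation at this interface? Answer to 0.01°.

Critical incidence: sin θ_c = V₁/V₂ = 2525/3931 = 0.6423.
θ_c = arcsin 0.6423 = 39.97°.

39.97°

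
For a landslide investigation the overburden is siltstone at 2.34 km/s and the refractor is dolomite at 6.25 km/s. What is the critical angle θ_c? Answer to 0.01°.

21.99°

At critical incidence the refracted ray runs along the interface (θ₂ = 90°), so sin θ_c = V₁/V₂.
θ_c = arcsin(2.34/6.25) = arcsin 0.3744 = 21.99°.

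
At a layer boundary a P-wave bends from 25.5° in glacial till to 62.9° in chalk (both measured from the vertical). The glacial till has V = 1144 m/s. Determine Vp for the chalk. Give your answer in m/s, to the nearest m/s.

sin 25.5° = 0.4305; sin 62.9° = 0.8902.
V₂ = V₁·(sin θ₂/sin θ₁) = 1144·(0.8902/0.4305) = 2365.57 m/s.

2366 m/s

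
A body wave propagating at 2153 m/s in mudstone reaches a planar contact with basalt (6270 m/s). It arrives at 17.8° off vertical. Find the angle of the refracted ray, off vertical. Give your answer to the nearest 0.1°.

62.9°

Snell's law: sin θ₂ = (V₂/V₁)·sin θ₁ = (6270/2153)·sin 17.8° = 0.8903.
θ₂ = sin⁻¹(0.8903) = 62.90° (from vertical).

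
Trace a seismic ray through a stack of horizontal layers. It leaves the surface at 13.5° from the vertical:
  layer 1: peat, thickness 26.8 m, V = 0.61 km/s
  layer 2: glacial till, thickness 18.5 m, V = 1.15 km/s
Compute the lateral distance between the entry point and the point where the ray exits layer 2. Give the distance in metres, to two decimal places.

15.50 m

Ray parameter p = sin 13.5° / 0.61 km/s = 3.8270e-01 s/km.
Layer 1: θ = 13.50°; offset = 26.8·tan 13.50° = 6.4341 m.
Layer 2: sin θ = p·1.15 = 0.4401 → θ = 26.11°; offset = 18.5·tan 26.11° = 9.0672 m.
Total horizontal offset = 15.5013 m.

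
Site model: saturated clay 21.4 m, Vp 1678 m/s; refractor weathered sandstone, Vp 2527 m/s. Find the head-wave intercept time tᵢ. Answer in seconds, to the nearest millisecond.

tᵢ = 2h·√(V₂²−V₁²)/(V₁V₂).
√(V₂²−V₁²) = √(2527²−1678²) = 1889.5 m/s.
tᵢ = 2·21.4·1889.5/(1678·2527) = 0.01907 s.

0.019 s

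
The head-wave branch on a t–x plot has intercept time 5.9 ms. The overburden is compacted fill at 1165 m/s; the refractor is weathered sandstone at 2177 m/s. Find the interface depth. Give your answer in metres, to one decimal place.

h = tᵢ·V₁·V₂ / (2·√(V₂²−V₁²)).
√(V₂²−V₁²) = √(2177² − 1165²) = 1839.0 m/s.
h = 0.0059 s × 1165 × 2177 / (2 × 1839.0) = 4.07 m.

4.1 m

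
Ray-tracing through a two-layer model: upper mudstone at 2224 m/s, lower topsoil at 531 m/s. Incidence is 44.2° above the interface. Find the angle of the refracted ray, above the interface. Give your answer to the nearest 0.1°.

Angle from the normal: 90° − 44.2° = 45.8°.
sin θ₁/V₁ = sin θ₂/V₂ ⇒ sin θ₂ = 531·sin 45.8°/2224 = 531·0.7169/2224 = 0.1712.
θ₂ = sin⁻¹(0.1712) = 9.86° (from vertical).
From the interface: 90° − 9.86° = 80.14°.

80.1°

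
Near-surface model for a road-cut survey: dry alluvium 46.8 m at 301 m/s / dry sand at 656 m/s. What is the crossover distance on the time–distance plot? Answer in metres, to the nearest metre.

θ_c = arcsin(301/656) = 27.31°, so cos θ_c = 0.8885 and tᵢ = 2h cos θ_c/V₁ = 0.2763 s.
At crossover x/V₁ = x/V₂ + tᵢ ⇒ x = tᵢ/(1/V₁ − 1/V₂) = 0.27630/(3.3223e-03 − 1.5244e-03) = 153.68 m.

154 m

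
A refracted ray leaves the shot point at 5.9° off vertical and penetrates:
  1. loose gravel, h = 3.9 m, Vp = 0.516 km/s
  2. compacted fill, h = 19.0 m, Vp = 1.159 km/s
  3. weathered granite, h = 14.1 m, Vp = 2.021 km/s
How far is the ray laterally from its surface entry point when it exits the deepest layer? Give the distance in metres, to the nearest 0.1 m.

11.1 m

Apply Snell's law at each interface; in layer i the horizontal offset is hᵢ·tan θᵢ.
Layer 1: θ = 5.90°; offset = 3.9·tan 5.90° = 0.403 m.
Layer 2: sin θ = 1.159·sin 5.9°/0.516 = 0.2309, θ = 13.35°; offset = 19.0·tan 13.35° = 4.509 m.
Layer 3: sin θ = 2.021·sin 5.9°/0.516 = 0.4026, θ = 23.74°; offset = 14.1·tan 23.74° = 6.202 m.
Σ offsets = 11.113 m.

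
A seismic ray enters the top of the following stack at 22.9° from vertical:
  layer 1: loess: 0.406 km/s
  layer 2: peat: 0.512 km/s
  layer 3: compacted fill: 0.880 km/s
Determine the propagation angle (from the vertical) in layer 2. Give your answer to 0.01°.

Ray parameter p = sin 22.9° / 0.406 = 9.5843e-01 s/km.
sin θ_2 = p·V_2 = 9.5843e-01 × 0.512 = 0.4907.
θ_2 = 29.39° from the vertical.

29.39°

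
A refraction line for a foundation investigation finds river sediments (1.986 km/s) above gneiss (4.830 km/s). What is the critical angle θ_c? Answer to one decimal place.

At critical incidence the refracted ray runs along the interface (θ₂ = 90°), so sin θ_c = V₁/V₂.
θ_c = arcsin(1.986/4.830) = arcsin 0.4112 = 24.28°.

24.3°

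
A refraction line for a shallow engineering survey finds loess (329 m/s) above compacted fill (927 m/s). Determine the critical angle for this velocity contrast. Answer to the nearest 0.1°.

At critical incidence the refracted ray runs along the interface (θ₂ = 90°), so sin θ_c = V₁/V₂.
θ_c = arcsin(329/927) = arcsin 0.3549 = 20.79°.

20.8°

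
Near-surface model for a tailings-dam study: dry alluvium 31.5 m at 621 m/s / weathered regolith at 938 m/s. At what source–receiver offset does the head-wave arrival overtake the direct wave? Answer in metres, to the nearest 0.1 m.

139.7 m

θ_c = arcsin(621/938) = 41.46°, so cos θ_c = 0.7495 and tᵢ = 2h cos θ_c/V₁ = 0.0760 s.
At crossover x/V₁ = x/V₂ + tᵢ ⇒ x = tᵢ/(1/V₁ − 1/V₂) = 0.07603/(1.6103e-03 − 1.0661e-03) = 139.71 m.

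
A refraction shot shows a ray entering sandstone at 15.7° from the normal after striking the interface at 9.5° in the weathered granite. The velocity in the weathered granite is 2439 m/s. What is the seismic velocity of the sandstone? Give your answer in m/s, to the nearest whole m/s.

Snell's law: sin 9.5°/V₁ = sin 15.7°/V₂.
V₂ = V₁·sin 15.7°/sin 9.5° = 2439 × 1.6395 = 3998.81 m/s.

3999 m/s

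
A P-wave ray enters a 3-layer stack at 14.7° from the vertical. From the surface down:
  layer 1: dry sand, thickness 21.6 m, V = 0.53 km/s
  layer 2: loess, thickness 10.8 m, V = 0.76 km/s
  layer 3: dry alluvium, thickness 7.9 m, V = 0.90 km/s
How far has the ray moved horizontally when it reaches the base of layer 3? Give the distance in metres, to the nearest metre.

14 m

Ray parameter p = sin 14.7° / 0.53 km/s = 4.7879e-01 s/km.
Layer 1: θ = 14.70°; offset = 21.6·tan 14.70° = 5.667 m.
Layer 2: sin θ = p·0.76 = 0.3639 → θ = 21.34°; offset = 10.8·tan 21.34° = 4.219 m.
Layer 3: sin θ = p·0.90 = 0.4309 → θ = 25.53°; offset = 7.9·tan 25.53° = 3.772 m.
Σ offsets = 13.658 m.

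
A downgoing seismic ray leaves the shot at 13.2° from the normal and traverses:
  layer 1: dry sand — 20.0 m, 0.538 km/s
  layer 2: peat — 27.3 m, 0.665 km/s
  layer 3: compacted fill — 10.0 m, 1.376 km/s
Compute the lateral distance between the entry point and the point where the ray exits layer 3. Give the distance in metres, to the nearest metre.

20 m

Apply Snell's law at each interface; in layer i the horizontal offset is hᵢ·tan θᵢ.
Layer 1: θ = 13.20°; offset = 20.0·tan 13.20° = 4.691 m.
Layer 2: sin θ = 0.665·sin 13.2°/0.538 = 0.2823, θ = 16.39°; offset = 27.3·tan 16.39° = 8.032 m.
Layer 3: sin θ = 1.376·sin 13.2°/0.538 = 0.5840, θ = 35.73°; offset = 10.0·tan 35.73° = 7.195 m.
Total horizontal offset = 19.918 m.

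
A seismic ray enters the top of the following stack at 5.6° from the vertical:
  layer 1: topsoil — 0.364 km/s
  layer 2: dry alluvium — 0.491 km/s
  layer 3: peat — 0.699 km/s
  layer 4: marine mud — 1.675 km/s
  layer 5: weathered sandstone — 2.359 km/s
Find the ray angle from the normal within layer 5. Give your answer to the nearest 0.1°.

Snell's law across each interface conserves sin θ / V, so sin θ_5 = V_5·sin θ₁/V₁.
sin θ_5 = 2.359 × sin 5.6° / 0.364 = 0.6324.
θ_5 = 39.23° from the vertical.

39.2°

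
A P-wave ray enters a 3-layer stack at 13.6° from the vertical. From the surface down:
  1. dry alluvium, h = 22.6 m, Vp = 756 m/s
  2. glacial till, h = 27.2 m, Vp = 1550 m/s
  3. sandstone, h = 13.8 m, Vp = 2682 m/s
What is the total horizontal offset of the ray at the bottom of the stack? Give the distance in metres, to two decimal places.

41.31 m

Ray parameter p = sin 13.6° / 756 m/s = 3.1103e-04 s/m.
Layer 1: θ = 13.60°; offset = 22.6·tan 13.60° = 5.4675 m.
Layer 2: sin θ = p·1550 = 0.4821 → θ = 28.82°; offset = 27.2·tan 28.82° = 14.9675 m.
Layer 3: sin θ = p·2682 = 0.8342 → θ = 56.53°; offset = 13.8·tan 56.53° = 20.8749 m.
Total horizontal offset = 41.3099 m.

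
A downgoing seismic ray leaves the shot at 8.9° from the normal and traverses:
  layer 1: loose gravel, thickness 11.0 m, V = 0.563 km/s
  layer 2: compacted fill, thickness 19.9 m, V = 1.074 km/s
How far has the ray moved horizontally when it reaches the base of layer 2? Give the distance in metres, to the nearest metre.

8 m

Apply Snell's law at each interface; in layer i the horizontal offset is hᵢ·tan θᵢ.
Layer 1: θ = 8.90°; offset = 11.0·tan 8.90° = 1.723 m.
Layer 2: sin θ = 1.074·sin 8.9°/0.563 = 0.2951, θ = 17.17°; offset = 19.9·tan 17.17° = 6.147 m.
Summing the layer offsets gives 7.869 m.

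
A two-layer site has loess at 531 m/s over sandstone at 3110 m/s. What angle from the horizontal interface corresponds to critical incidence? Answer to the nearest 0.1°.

80.2°

At critical incidence the refracted ray runs along the interface (θ₂ = 90°), so sin θ_c = V₁/V₂.
θ_c = arcsin(531/3110) = arcsin 0.1707 = 9.83°.
Measured from the interface: 90° − 9.83° = 80.17°.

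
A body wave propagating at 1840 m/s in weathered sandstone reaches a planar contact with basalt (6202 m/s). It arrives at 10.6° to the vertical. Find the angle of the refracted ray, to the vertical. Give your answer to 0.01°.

38.32°

Snell's law: sin θ₂ = (V₂/V₁)·sin θ₁ = (6202/1840)·sin 10.6° = 0.6200.
θ₂ = sin⁻¹(0.6200) = 38.32° (from vertical).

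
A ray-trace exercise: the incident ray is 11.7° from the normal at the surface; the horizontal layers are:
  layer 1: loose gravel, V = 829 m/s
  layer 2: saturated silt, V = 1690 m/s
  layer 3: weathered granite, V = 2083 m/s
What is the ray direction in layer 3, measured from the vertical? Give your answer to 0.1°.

Snell's law across each interface conserves sin θ / V, so sin θ_3 = V_3·sin θ₁/V₁.
sin θ_3 = 2083 × sin 11.7° / 829 = 0.5095.
θ_3 = 30.63° from the vertical.

30.6°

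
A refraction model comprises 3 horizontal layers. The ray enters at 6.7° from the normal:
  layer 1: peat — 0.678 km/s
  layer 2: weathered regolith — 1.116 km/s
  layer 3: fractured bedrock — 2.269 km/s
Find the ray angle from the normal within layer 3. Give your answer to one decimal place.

23.0°

Ray parameter p = sin 6.7° / 0.678 = 1.7208e-01 s/km.
sin θ_3 = p·V_3 = 1.7208e-01 × 2.269 = 0.3905.
θ_3 = arcsin 0.3905 = 22.98°.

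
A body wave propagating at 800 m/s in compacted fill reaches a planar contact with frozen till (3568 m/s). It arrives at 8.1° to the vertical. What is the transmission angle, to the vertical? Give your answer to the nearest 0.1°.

38.9°

sin θ₁/V₁ = sin θ₂/V₂ ⇒ sin θ₂ = 3568·sin 8.1°/800 = 3568·0.1409/800 = 0.6284.
θ₂ = arcsin 0.6284 = 38.93° from the normal.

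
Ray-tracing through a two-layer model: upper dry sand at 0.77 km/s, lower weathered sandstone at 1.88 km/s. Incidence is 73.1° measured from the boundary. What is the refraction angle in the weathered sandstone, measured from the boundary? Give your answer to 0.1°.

Angle from the normal: 90° − 73.1° = 16.9°.
Snell's law: sin θ₂ = (V₂/V₁)·sin θ₁ = (1.88/0.77)·sin 16.9° = 0.7098.
θ₂ = arcsin 0.7098 = 45.22° from the normal.
From the interface: 90° − 45.22° = 44.78°.

44.8°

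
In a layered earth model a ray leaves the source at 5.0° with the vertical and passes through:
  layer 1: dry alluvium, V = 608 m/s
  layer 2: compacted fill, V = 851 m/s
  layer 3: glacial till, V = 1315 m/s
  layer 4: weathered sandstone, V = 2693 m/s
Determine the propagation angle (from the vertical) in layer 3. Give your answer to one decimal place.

Snell's law across each interface conserves sin θ / V, so sin θ_3 = V_3·sin θ₁/V₁.
sin θ_3 = 1315 × sin 5.0° / 608 = 0.1885.
θ_3 = arcsin 0.1885 = 10.87°.

10.9°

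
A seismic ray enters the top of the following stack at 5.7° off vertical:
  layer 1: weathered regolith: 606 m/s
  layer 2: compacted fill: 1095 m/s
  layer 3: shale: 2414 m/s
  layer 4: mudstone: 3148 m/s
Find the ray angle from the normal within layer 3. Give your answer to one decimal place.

Snell's law across each interface conserves sin θ / V, so sin θ_3 = V_3·sin θ₁/V₁.
sin θ_3 = 2414 × sin 5.7° / 606 = 0.3956.
θ_3 = arcsin 0.3956 = 23.31°.

23.3°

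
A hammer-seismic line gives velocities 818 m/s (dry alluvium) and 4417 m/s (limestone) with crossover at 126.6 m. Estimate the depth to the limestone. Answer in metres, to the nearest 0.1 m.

x_cross = 2h·√((V₂+V₁)/(V₂−V₁)) → h = x_cross / (2·√((V₂+V₁)/(V₂−V₁))).
√((V₂+V₁)/(V₂−V₁)) = √((4417+818)/(4417−818)) = 1.2061.
h = 126.6 / (2·1.2061) = 52.49 m.

52.5 m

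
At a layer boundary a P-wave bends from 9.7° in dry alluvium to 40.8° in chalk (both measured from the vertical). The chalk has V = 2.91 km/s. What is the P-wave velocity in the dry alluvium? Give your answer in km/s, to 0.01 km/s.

sin 9.7° = 0.1685; sin 40.8° = 0.6534.
V₁ = V₂·(sin θ₁/sin θ₂) = 2.91·(0.1685/0.6534) = 0.75 km/s.

0.75 km/s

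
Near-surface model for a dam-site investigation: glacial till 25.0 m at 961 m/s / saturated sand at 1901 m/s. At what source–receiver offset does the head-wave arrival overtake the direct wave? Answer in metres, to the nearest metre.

87 m

x_cross = 2h·√((V₂+V₁)/(V₂−V₁)).
(V₂+V₁)/(V₂−V₁) = (1901+961)/(1901−961) = 3.0447; √ = 1.7449.
x_cross = 2·25.0·1.7449 = 87.25 m.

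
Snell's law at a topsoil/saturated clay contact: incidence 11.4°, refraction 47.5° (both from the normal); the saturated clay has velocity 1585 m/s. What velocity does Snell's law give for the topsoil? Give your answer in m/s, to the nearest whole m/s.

425 m/s

Snell's law: sin 11.4°/V₁ = sin 47.5°/V₂.
V₁ = V₂·sin 11.4°/sin 47.5° = 1585 × 0.2681 = 424.92 m/s.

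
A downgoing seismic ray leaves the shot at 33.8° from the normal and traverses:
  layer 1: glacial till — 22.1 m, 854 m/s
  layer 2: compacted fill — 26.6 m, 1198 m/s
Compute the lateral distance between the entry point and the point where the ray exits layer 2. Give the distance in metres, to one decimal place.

48.0 m

Ray parameter p = sin 33.8° / 854 m/s = 6.5140e-04 s/m.
Layer 1: θ = 33.80°; offset = 22.1·tan 33.80° = 14.795 m.
Layer 2: sin θ = p·1198 = 0.7804 → θ = 51.30°; offset = 26.6·tan 51.30° = 33.196 m.
Summing the layer offsets gives 47.991 m.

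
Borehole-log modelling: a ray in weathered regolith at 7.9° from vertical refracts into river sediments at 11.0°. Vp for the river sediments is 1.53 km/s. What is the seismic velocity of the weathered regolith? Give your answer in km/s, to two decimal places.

sin 7.9° = 0.1374; sin 11.0° = 0.1908.
V₁ = V₂·(sin θ₁/sin θ₂) = 1.53·(0.1374/0.1908) = 1.10 km/s.

1.10 km/s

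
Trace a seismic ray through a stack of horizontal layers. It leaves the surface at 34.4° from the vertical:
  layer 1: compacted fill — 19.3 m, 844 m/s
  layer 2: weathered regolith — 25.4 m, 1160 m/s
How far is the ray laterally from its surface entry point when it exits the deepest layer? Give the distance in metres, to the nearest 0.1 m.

Apply Snell's law at each interface; in layer i the horizontal offset is hᵢ·tan θᵢ.
Layer 1: θ = 34.40°; offset = 19.3·tan 34.40° = 13.215 m.
Layer 2: sin θ = 1160·sin 34.4°/844 = 0.7765, θ = 50.94°; offset = 25.4·tan 50.94° = 31.300 m.
Total horizontal offset = 44.515 m.

44.5 m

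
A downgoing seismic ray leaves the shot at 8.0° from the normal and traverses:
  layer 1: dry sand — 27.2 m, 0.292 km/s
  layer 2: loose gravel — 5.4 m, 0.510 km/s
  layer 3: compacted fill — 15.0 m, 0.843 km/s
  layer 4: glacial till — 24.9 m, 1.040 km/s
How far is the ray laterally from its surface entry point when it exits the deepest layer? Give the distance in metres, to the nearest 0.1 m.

Apply Snell's law at each interface; in layer i the horizontal offset is hᵢ·tan θᵢ.
Layer 1: θ = 8.00°; offset = 27.2·tan 8.00° = 3.823 m.
Layer 2: sin θ = 0.510·sin 8.0°/0.292 = 0.2431, θ = 14.07°; offset = 5.4·tan 14.07° = 1.353 m.
Layer 3: sin θ = 0.843·sin 8.0°/0.292 = 0.4018, θ = 23.69°; offset = 15.0·tan 23.69° = 6.581 m.
Layer 4: sin θ = 1.040·sin 8.0°/0.292 = 0.4957, θ = 29.71°; offset = 24.9·tan 29.71° = 14.211 m.
Total horizontal offset = 25.969 m.

26.0 m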